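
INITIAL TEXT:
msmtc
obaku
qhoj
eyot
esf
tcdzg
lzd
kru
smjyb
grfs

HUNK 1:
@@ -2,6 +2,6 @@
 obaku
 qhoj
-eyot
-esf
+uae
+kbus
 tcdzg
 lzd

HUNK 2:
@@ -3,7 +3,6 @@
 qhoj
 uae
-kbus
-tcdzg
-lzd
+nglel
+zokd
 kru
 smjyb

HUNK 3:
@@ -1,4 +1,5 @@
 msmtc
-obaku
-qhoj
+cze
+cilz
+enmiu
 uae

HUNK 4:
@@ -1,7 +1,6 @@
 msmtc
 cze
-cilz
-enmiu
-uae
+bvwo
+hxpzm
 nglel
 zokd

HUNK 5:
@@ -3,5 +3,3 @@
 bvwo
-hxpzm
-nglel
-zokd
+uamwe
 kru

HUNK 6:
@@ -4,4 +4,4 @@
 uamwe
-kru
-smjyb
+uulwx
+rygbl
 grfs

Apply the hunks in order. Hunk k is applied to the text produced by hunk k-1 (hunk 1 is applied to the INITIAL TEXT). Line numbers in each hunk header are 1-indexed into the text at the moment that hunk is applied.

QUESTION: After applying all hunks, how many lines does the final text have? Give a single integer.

Hunk 1: at line 2 remove [eyot,esf] add [uae,kbus] -> 10 lines: msmtc obaku qhoj uae kbus tcdzg lzd kru smjyb grfs
Hunk 2: at line 3 remove [kbus,tcdzg,lzd] add [nglel,zokd] -> 9 lines: msmtc obaku qhoj uae nglel zokd kru smjyb grfs
Hunk 3: at line 1 remove [obaku,qhoj] add [cze,cilz,enmiu] -> 10 lines: msmtc cze cilz enmiu uae nglel zokd kru smjyb grfs
Hunk 4: at line 1 remove [cilz,enmiu,uae] add [bvwo,hxpzm] -> 9 lines: msmtc cze bvwo hxpzm nglel zokd kru smjyb grfs
Hunk 5: at line 3 remove [hxpzm,nglel,zokd] add [uamwe] -> 7 lines: msmtc cze bvwo uamwe kru smjyb grfs
Hunk 6: at line 4 remove [kru,smjyb] add [uulwx,rygbl] -> 7 lines: msmtc cze bvwo uamwe uulwx rygbl grfs
Final line count: 7

Answer: 7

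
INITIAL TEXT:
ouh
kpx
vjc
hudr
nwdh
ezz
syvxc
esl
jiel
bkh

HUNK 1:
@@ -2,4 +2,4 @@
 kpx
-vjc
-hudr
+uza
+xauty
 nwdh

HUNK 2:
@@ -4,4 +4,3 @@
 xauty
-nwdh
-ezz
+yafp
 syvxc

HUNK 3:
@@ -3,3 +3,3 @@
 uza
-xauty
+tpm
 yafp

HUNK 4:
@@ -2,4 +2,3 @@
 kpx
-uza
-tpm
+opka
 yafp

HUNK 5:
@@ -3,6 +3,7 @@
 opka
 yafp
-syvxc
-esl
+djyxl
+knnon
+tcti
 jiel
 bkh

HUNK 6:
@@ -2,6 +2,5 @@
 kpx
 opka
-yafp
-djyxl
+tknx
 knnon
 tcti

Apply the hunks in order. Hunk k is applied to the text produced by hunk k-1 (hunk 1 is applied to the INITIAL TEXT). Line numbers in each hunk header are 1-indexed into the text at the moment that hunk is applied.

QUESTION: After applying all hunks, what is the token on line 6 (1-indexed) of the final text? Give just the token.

Answer: tcti

Derivation:
Hunk 1: at line 2 remove [vjc,hudr] add [uza,xauty] -> 10 lines: ouh kpx uza xauty nwdh ezz syvxc esl jiel bkh
Hunk 2: at line 4 remove [nwdh,ezz] add [yafp] -> 9 lines: ouh kpx uza xauty yafp syvxc esl jiel bkh
Hunk 3: at line 3 remove [xauty] add [tpm] -> 9 lines: ouh kpx uza tpm yafp syvxc esl jiel bkh
Hunk 4: at line 2 remove [uza,tpm] add [opka] -> 8 lines: ouh kpx opka yafp syvxc esl jiel bkh
Hunk 5: at line 3 remove [syvxc,esl] add [djyxl,knnon,tcti] -> 9 lines: ouh kpx opka yafp djyxl knnon tcti jiel bkh
Hunk 6: at line 2 remove [yafp,djyxl] add [tknx] -> 8 lines: ouh kpx opka tknx knnon tcti jiel bkh
Final line 6: tcti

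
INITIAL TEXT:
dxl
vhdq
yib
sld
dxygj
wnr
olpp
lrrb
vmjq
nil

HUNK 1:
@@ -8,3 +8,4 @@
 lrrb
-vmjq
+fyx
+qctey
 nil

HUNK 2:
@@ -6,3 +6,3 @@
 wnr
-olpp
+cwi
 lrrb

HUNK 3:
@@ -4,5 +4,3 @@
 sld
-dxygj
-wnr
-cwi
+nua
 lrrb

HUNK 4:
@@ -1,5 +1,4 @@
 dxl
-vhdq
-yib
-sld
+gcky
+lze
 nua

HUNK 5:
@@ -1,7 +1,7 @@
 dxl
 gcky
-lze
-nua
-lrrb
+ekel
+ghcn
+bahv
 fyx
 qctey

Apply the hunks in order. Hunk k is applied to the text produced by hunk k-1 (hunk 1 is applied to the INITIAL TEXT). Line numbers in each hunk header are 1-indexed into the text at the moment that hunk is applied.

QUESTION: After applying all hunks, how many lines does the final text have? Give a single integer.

Answer: 8

Derivation:
Hunk 1: at line 8 remove [vmjq] add [fyx,qctey] -> 11 lines: dxl vhdq yib sld dxygj wnr olpp lrrb fyx qctey nil
Hunk 2: at line 6 remove [olpp] add [cwi] -> 11 lines: dxl vhdq yib sld dxygj wnr cwi lrrb fyx qctey nil
Hunk 3: at line 4 remove [dxygj,wnr,cwi] add [nua] -> 9 lines: dxl vhdq yib sld nua lrrb fyx qctey nil
Hunk 4: at line 1 remove [vhdq,yib,sld] add [gcky,lze] -> 8 lines: dxl gcky lze nua lrrb fyx qctey nil
Hunk 5: at line 1 remove [lze,nua,lrrb] add [ekel,ghcn,bahv] -> 8 lines: dxl gcky ekel ghcn bahv fyx qctey nil
Final line count: 8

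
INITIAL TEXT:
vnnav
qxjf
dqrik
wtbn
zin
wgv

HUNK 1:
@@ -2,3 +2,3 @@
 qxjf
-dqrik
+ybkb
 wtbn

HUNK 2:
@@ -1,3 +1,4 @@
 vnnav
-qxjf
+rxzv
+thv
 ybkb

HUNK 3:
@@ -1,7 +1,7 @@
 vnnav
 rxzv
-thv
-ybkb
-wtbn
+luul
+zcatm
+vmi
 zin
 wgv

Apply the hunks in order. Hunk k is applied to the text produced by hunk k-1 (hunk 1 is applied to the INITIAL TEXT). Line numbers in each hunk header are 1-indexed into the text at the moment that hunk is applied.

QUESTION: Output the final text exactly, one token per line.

Answer: vnnav
rxzv
luul
zcatm
vmi
zin
wgv

Derivation:
Hunk 1: at line 2 remove [dqrik] add [ybkb] -> 6 lines: vnnav qxjf ybkb wtbn zin wgv
Hunk 2: at line 1 remove [qxjf] add [rxzv,thv] -> 7 lines: vnnav rxzv thv ybkb wtbn zin wgv
Hunk 3: at line 1 remove [thv,ybkb,wtbn] add [luul,zcatm,vmi] -> 7 lines: vnnav rxzv luul zcatm vmi zin wgv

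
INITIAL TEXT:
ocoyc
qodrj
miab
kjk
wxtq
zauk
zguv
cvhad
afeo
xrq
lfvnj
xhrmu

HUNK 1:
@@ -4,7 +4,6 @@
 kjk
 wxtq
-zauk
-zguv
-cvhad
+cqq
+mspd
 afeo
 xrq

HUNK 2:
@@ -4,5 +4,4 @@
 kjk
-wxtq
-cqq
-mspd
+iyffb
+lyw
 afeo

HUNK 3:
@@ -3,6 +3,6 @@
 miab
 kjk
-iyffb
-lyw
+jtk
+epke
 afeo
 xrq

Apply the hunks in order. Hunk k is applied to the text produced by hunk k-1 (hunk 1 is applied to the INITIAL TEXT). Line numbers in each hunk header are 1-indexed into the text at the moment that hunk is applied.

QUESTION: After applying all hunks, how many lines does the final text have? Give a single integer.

Hunk 1: at line 4 remove [zauk,zguv,cvhad] add [cqq,mspd] -> 11 lines: ocoyc qodrj miab kjk wxtq cqq mspd afeo xrq lfvnj xhrmu
Hunk 2: at line 4 remove [wxtq,cqq,mspd] add [iyffb,lyw] -> 10 lines: ocoyc qodrj miab kjk iyffb lyw afeo xrq lfvnj xhrmu
Hunk 3: at line 3 remove [iyffb,lyw] add [jtk,epke] -> 10 lines: ocoyc qodrj miab kjk jtk epke afeo xrq lfvnj xhrmu
Final line count: 10

Answer: 10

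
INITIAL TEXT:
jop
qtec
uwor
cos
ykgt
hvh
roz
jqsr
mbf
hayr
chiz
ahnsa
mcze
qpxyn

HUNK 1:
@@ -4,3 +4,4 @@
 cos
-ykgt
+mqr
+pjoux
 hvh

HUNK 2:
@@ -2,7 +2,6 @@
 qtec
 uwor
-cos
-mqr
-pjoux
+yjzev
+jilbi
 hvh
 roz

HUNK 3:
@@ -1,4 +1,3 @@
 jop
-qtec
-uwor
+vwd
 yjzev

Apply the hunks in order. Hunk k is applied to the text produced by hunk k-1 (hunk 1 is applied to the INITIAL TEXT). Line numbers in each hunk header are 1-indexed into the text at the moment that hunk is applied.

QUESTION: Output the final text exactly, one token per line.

Hunk 1: at line 4 remove [ykgt] add [mqr,pjoux] -> 15 lines: jop qtec uwor cos mqr pjoux hvh roz jqsr mbf hayr chiz ahnsa mcze qpxyn
Hunk 2: at line 2 remove [cos,mqr,pjoux] add [yjzev,jilbi] -> 14 lines: jop qtec uwor yjzev jilbi hvh roz jqsr mbf hayr chiz ahnsa mcze qpxyn
Hunk 3: at line 1 remove [qtec,uwor] add [vwd] -> 13 lines: jop vwd yjzev jilbi hvh roz jqsr mbf hayr chiz ahnsa mcze qpxyn

Answer: jop
vwd
yjzev
jilbi
hvh
roz
jqsr
mbf
hayr
chiz
ahnsa
mcze
qpxyn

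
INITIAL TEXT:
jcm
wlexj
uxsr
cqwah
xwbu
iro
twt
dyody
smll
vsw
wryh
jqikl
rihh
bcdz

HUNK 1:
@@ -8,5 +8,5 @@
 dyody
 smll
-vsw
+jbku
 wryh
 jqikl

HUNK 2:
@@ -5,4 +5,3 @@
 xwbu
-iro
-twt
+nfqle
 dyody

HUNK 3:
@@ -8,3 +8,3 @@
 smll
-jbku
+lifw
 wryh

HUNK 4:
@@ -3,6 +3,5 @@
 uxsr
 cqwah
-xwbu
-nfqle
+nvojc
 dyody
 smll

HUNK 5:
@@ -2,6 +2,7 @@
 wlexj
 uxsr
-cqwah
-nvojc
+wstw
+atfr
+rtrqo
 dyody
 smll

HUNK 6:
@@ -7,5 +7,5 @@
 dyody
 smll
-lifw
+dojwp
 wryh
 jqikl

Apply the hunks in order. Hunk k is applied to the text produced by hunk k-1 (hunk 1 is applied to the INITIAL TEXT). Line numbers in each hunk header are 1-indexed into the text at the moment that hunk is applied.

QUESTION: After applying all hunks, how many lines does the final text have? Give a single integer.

Answer: 13

Derivation:
Hunk 1: at line 8 remove [vsw] add [jbku] -> 14 lines: jcm wlexj uxsr cqwah xwbu iro twt dyody smll jbku wryh jqikl rihh bcdz
Hunk 2: at line 5 remove [iro,twt] add [nfqle] -> 13 lines: jcm wlexj uxsr cqwah xwbu nfqle dyody smll jbku wryh jqikl rihh bcdz
Hunk 3: at line 8 remove [jbku] add [lifw] -> 13 lines: jcm wlexj uxsr cqwah xwbu nfqle dyody smll lifw wryh jqikl rihh bcdz
Hunk 4: at line 3 remove [xwbu,nfqle] add [nvojc] -> 12 lines: jcm wlexj uxsr cqwah nvojc dyody smll lifw wryh jqikl rihh bcdz
Hunk 5: at line 2 remove [cqwah,nvojc] add [wstw,atfr,rtrqo] -> 13 lines: jcm wlexj uxsr wstw atfr rtrqo dyody smll lifw wryh jqikl rihh bcdz
Hunk 6: at line 7 remove [lifw] add [dojwp] -> 13 lines: jcm wlexj uxsr wstw atfr rtrqo dyody smll dojwp wryh jqikl rihh bcdz
Final line count: 13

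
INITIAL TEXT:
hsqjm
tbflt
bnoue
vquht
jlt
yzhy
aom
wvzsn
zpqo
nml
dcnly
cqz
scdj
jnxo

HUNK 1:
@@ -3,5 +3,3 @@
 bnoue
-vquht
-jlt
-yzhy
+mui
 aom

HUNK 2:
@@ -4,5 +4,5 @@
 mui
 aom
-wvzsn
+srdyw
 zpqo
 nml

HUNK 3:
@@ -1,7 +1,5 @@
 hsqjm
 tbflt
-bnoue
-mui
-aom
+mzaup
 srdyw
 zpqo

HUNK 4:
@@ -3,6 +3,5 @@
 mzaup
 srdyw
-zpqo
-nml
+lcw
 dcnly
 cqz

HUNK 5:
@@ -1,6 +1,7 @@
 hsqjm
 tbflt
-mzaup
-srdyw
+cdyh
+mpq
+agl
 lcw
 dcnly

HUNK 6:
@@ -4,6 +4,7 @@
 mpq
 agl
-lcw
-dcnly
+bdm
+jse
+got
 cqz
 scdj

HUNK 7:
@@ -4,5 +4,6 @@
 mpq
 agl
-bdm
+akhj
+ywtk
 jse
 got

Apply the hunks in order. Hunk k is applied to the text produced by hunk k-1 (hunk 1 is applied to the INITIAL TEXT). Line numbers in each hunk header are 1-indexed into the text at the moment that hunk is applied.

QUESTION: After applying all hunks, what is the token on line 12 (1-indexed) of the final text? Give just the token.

Answer: jnxo

Derivation:
Hunk 1: at line 3 remove [vquht,jlt,yzhy] add [mui] -> 12 lines: hsqjm tbflt bnoue mui aom wvzsn zpqo nml dcnly cqz scdj jnxo
Hunk 2: at line 4 remove [wvzsn] add [srdyw] -> 12 lines: hsqjm tbflt bnoue mui aom srdyw zpqo nml dcnly cqz scdj jnxo
Hunk 3: at line 1 remove [bnoue,mui,aom] add [mzaup] -> 10 lines: hsqjm tbflt mzaup srdyw zpqo nml dcnly cqz scdj jnxo
Hunk 4: at line 3 remove [zpqo,nml] add [lcw] -> 9 lines: hsqjm tbflt mzaup srdyw lcw dcnly cqz scdj jnxo
Hunk 5: at line 1 remove [mzaup,srdyw] add [cdyh,mpq,agl] -> 10 lines: hsqjm tbflt cdyh mpq agl lcw dcnly cqz scdj jnxo
Hunk 6: at line 4 remove [lcw,dcnly] add [bdm,jse,got] -> 11 lines: hsqjm tbflt cdyh mpq agl bdm jse got cqz scdj jnxo
Hunk 7: at line 4 remove [bdm] add [akhj,ywtk] -> 12 lines: hsqjm tbflt cdyh mpq agl akhj ywtk jse got cqz scdj jnxo
Final line 12: jnxo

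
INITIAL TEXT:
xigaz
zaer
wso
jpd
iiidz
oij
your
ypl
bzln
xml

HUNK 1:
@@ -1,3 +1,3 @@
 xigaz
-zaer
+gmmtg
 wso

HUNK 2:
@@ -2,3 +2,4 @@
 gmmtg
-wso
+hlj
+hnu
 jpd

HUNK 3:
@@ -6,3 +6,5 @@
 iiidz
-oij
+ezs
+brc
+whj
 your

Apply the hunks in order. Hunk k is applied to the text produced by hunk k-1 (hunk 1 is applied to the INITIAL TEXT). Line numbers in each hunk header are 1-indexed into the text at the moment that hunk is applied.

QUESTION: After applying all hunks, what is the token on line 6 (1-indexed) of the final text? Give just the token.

Answer: iiidz

Derivation:
Hunk 1: at line 1 remove [zaer] add [gmmtg] -> 10 lines: xigaz gmmtg wso jpd iiidz oij your ypl bzln xml
Hunk 2: at line 2 remove [wso] add [hlj,hnu] -> 11 lines: xigaz gmmtg hlj hnu jpd iiidz oij your ypl bzln xml
Hunk 3: at line 6 remove [oij] add [ezs,brc,whj] -> 13 lines: xigaz gmmtg hlj hnu jpd iiidz ezs brc whj your ypl bzln xml
Final line 6: iiidz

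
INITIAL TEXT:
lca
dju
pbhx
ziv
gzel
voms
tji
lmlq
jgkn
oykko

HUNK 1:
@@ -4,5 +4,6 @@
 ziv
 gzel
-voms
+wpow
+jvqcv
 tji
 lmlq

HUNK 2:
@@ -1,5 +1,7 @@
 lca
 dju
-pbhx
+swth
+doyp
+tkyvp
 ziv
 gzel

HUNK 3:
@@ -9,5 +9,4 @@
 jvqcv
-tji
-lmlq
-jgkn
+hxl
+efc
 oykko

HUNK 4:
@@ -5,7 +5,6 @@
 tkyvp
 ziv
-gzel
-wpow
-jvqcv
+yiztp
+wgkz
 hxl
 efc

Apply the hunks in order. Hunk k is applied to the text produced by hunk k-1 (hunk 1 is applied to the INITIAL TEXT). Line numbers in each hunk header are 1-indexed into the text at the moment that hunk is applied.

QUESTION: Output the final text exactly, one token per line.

Hunk 1: at line 4 remove [voms] add [wpow,jvqcv] -> 11 lines: lca dju pbhx ziv gzel wpow jvqcv tji lmlq jgkn oykko
Hunk 2: at line 1 remove [pbhx] add [swth,doyp,tkyvp] -> 13 lines: lca dju swth doyp tkyvp ziv gzel wpow jvqcv tji lmlq jgkn oykko
Hunk 3: at line 9 remove [tji,lmlq,jgkn] add [hxl,efc] -> 12 lines: lca dju swth doyp tkyvp ziv gzel wpow jvqcv hxl efc oykko
Hunk 4: at line 5 remove [gzel,wpow,jvqcv] add [yiztp,wgkz] -> 11 lines: lca dju swth doyp tkyvp ziv yiztp wgkz hxl efc oykko

Answer: lca
dju
swth
doyp
tkyvp
ziv
yiztp
wgkz
hxl
efc
oykko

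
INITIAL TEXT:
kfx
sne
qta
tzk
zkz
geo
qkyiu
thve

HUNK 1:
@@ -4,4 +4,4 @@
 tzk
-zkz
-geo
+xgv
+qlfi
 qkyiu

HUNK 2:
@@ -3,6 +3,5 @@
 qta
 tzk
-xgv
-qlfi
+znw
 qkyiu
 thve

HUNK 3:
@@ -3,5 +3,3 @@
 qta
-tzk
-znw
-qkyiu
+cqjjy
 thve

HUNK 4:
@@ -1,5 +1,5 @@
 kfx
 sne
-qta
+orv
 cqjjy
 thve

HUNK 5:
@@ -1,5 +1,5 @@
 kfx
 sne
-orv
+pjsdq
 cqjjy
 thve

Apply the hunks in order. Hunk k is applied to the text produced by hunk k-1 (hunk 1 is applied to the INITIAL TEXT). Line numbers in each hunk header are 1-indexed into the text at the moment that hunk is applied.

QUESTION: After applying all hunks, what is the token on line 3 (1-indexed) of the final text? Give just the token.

Answer: pjsdq

Derivation:
Hunk 1: at line 4 remove [zkz,geo] add [xgv,qlfi] -> 8 lines: kfx sne qta tzk xgv qlfi qkyiu thve
Hunk 2: at line 3 remove [xgv,qlfi] add [znw] -> 7 lines: kfx sne qta tzk znw qkyiu thve
Hunk 3: at line 3 remove [tzk,znw,qkyiu] add [cqjjy] -> 5 lines: kfx sne qta cqjjy thve
Hunk 4: at line 1 remove [qta] add [orv] -> 5 lines: kfx sne orv cqjjy thve
Hunk 5: at line 1 remove [orv] add [pjsdq] -> 5 lines: kfx sne pjsdq cqjjy thve
Final line 3: pjsdq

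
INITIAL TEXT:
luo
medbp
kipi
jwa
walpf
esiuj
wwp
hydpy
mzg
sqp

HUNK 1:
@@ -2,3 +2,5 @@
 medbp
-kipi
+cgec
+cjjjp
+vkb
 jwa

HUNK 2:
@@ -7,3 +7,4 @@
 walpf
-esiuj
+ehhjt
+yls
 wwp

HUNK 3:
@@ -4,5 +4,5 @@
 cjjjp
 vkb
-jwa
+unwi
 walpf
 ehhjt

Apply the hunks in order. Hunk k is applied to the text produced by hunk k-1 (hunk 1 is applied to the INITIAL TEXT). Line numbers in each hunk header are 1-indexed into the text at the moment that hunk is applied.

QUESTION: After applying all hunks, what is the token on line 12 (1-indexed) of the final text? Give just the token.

Answer: mzg

Derivation:
Hunk 1: at line 2 remove [kipi] add [cgec,cjjjp,vkb] -> 12 lines: luo medbp cgec cjjjp vkb jwa walpf esiuj wwp hydpy mzg sqp
Hunk 2: at line 7 remove [esiuj] add [ehhjt,yls] -> 13 lines: luo medbp cgec cjjjp vkb jwa walpf ehhjt yls wwp hydpy mzg sqp
Hunk 3: at line 4 remove [jwa] add [unwi] -> 13 lines: luo medbp cgec cjjjp vkb unwi walpf ehhjt yls wwp hydpy mzg sqp
Final line 12: mzg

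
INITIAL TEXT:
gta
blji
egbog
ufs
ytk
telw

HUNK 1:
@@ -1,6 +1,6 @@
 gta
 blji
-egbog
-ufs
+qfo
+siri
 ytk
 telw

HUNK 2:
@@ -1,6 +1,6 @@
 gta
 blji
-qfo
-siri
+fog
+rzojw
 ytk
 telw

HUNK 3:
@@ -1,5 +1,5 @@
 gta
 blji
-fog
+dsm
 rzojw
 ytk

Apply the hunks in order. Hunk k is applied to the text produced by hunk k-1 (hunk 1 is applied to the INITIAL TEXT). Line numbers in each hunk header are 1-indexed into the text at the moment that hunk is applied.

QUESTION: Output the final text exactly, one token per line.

Answer: gta
blji
dsm
rzojw
ytk
telw

Derivation:
Hunk 1: at line 1 remove [egbog,ufs] add [qfo,siri] -> 6 lines: gta blji qfo siri ytk telw
Hunk 2: at line 1 remove [qfo,siri] add [fog,rzojw] -> 6 lines: gta blji fog rzojw ytk telw
Hunk 3: at line 1 remove [fog] add [dsm] -> 6 lines: gta blji dsm rzojw ytk telw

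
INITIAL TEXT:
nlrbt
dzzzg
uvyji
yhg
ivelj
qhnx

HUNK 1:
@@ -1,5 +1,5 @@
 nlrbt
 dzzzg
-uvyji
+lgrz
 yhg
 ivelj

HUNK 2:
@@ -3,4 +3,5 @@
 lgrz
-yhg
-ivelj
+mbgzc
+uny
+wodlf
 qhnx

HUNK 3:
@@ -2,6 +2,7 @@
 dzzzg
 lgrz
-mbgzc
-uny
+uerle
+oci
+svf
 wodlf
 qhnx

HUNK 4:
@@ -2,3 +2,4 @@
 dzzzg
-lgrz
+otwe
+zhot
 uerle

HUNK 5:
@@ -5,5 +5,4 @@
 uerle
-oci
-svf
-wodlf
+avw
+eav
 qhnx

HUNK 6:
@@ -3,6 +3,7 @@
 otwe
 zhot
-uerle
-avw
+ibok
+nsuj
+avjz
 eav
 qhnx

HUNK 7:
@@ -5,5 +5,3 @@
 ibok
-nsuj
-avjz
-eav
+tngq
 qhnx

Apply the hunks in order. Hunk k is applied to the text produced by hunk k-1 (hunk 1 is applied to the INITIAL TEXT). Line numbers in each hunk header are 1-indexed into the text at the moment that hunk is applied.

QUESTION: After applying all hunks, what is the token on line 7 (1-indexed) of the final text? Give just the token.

Hunk 1: at line 1 remove [uvyji] add [lgrz] -> 6 lines: nlrbt dzzzg lgrz yhg ivelj qhnx
Hunk 2: at line 3 remove [yhg,ivelj] add [mbgzc,uny,wodlf] -> 7 lines: nlrbt dzzzg lgrz mbgzc uny wodlf qhnx
Hunk 3: at line 2 remove [mbgzc,uny] add [uerle,oci,svf] -> 8 lines: nlrbt dzzzg lgrz uerle oci svf wodlf qhnx
Hunk 4: at line 2 remove [lgrz] add [otwe,zhot] -> 9 lines: nlrbt dzzzg otwe zhot uerle oci svf wodlf qhnx
Hunk 5: at line 5 remove [oci,svf,wodlf] add [avw,eav] -> 8 lines: nlrbt dzzzg otwe zhot uerle avw eav qhnx
Hunk 6: at line 3 remove [uerle,avw] add [ibok,nsuj,avjz] -> 9 lines: nlrbt dzzzg otwe zhot ibok nsuj avjz eav qhnx
Hunk 7: at line 5 remove [nsuj,avjz,eav] add [tngq] -> 7 lines: nlrbt dzzzg otwe zhot ibok tngq qhnx
Final line 7: qhnx

Answer: qhnx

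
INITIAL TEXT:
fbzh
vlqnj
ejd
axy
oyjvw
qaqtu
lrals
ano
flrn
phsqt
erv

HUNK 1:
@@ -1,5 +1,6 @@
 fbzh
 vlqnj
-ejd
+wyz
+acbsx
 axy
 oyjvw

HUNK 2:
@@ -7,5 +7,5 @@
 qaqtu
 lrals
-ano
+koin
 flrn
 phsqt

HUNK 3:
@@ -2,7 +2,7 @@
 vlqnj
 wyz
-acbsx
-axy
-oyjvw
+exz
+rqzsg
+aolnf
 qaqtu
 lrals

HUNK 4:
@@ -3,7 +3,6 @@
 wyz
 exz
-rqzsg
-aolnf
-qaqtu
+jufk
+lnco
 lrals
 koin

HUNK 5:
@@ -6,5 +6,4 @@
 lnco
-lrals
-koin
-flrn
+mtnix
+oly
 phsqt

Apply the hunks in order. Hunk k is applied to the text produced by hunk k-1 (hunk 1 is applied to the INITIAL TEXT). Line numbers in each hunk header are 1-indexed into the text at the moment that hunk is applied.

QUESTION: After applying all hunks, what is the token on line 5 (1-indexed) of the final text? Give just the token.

Answer: jufk

Derivation:
Hunk 1: at line 1 remove [ejd] add [wyz,acbsx] -> 12 lines: fbzh vlqnj wyz acbsx axy oyjvw qaqtu lrals ano flrn phsqt erv
Hunk 2: at line 7 remove [ano] add [koin] -> 12 lines: fbzh vlqnj wyz acbsx axy oyjvw qaqtu lrals koin flrn phsqt erv
Hunk 3: at line 2 remove [acbsx,axy,oyjvw] add [exz,rqzsg,aolnf] -> 12 lines: fbzh vlqnj wyz exz rqzsg aolnf qaqtu lrals koin flrn phsqt erv
Hunk 4: at line 3 remove [rqzsg,aolnf,qaqtu] add [jufk,lnco] -> 11 lines: fbzh vlqnj wyz exz jufk lnco lrals koin flrn phsqt erv
Hunk 5: at line 6 remove [lrals,koin,flrn] add [mtnix,oly] -> 10 lines: fbzh vlqnj wyz exz jufk lnco mtnix oly phsqt erv
Final line 5: jufk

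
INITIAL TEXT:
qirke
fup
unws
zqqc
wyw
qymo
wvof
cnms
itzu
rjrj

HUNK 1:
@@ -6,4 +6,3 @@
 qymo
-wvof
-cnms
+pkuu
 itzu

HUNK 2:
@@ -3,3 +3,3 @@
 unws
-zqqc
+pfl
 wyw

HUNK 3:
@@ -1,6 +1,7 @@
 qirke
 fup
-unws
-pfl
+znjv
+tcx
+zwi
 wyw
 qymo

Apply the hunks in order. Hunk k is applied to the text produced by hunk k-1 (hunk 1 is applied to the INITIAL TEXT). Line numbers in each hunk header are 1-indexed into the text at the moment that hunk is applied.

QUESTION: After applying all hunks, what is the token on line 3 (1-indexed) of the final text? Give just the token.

Answer: znjv

Derivation:
Hunk 1: at line 6 remove [wvof,cnms] add [pkuu] -> 9 lines: qirke fup unws zqqc wyw qymo pkuu itzu rjrj
Hunk 2: at line 3 remove [zqqc] add [pfl] -> 9 lines: qirke fup unws pfl wyw qymo pkuu itzu rjrj
Hunk 3: at line 1 remove [unws,pfl] add [znjv,tcx,zwi] -> 10 lines: qirke fup znjv tcx zwi wyw qymo pkuu itzu rjrj
Final line 3: znjv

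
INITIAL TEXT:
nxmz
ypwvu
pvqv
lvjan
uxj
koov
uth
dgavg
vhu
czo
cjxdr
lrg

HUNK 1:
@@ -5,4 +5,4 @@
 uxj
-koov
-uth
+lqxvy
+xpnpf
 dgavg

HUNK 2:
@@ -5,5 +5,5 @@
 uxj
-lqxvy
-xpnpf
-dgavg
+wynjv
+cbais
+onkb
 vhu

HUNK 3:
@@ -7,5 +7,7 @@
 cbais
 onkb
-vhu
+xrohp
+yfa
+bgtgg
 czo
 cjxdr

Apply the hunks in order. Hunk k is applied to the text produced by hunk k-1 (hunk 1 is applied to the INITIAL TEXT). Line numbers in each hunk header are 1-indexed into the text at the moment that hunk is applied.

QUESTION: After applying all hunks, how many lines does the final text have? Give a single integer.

Answer: 14

Derivation:
Hunk 1: at line 5 remove [koov,uth] add [lqxvy,xpnpf] -> 12 lines: nxmz ypwvu pvqv lvjan uxj lqxvy xpnpf dgavg vhu czo cjxdr lrg
Hunk 2: at line 5 remove [lqxvy,xpnpf,dgavg] add [wynjv,cbais,onkb] -> 12 lines: nxmz ypwvu pvqv lvjan uxj wynjv cbais onkb vhu czo cjxdr lrg
Hunk 3: at line 7 remove [vhu] add [xrohp,yfa,bgtgg] -> 14 lines: nxmz ypwvu pvqv lvjan uxj wynjv cbais onkb xrohp yfa bgtgg czo cjxdr lrg
Final line count: 14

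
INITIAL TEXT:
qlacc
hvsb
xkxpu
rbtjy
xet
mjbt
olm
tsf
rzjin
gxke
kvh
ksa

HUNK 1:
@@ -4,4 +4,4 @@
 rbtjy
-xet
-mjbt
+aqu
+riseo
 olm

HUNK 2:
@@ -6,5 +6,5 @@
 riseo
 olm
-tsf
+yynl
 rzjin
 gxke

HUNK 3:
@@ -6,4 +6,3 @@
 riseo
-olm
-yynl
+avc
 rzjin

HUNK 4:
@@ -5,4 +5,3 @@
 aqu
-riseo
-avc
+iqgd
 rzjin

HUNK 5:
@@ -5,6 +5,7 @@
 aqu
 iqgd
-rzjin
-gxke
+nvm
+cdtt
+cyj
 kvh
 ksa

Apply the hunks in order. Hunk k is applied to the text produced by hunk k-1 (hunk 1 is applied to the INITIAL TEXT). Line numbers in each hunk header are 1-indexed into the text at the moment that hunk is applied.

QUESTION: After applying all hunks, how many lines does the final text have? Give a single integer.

Answer: 11

Derivation:
Hunk 1: at line 4 remove [xet,mjbt] add [aqu,riseo] -> 12 lines: qlacc hvsb xkxpu rbtjy aqu riseo olm tsf rzjin gxke kvh ksa
Hunk 2: at line 6 remove [tsf] add [yynl] -> 12 lines: qlacc hvsb xkxpu rbtjy aqu riseo olm yynl rzjin gxke kvh ksa
Hunk 3: at line 6 remove [olm,yynl] add [avc] -> 11 lines: qlacc hvsb xkxpu rbtjy aqu riseo avc rzjin gxke kvh ksa
Hunk 4: at line 5 remove [riseo,avc] add [iqgd] -> 10 lines: qlacc hvsb xkxpu rbtjy aqu iqgd rzjin gxke kvh ksa
Hunk 5: at line 5 remove [rzjin,gxke] add [nvm,cdtt,cyj] -> 11 lines: qlacc hvsb xkxpu rbtjy aqu iqgd nvm cdtt cyj kvh ksa
Final line count: 11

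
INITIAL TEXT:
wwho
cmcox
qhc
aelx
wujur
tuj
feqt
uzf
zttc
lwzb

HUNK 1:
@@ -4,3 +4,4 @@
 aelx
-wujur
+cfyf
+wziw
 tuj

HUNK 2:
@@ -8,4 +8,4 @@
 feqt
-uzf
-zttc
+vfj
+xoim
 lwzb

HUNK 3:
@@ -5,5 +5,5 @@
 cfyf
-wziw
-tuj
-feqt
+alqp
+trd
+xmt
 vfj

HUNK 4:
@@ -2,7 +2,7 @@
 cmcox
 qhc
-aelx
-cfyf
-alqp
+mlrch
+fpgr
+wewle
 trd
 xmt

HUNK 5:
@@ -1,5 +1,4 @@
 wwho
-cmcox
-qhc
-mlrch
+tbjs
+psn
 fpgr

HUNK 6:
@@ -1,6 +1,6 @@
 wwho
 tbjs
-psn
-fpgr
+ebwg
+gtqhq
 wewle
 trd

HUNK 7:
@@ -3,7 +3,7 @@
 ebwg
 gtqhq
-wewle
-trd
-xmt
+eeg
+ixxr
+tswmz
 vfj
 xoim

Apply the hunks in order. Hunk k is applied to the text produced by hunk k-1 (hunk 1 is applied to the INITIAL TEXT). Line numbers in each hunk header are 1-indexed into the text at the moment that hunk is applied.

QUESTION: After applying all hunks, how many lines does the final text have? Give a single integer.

Hunk 1: at line 4 remove [wujur] add [cfyf,wziw] -> 11 lines: wwho cmcox qhc aelx cfyf wziw tuj feqt uzf zttc lwzb
Hunk 2: at line 8 remove [uzf,zttc] add [vfj,xoim] -> 11 lines: wwho cmcox qhc aelx cfyf wziw tuj feqt vfj xoim lwzb
Hunk 3: at line 5 remove [wziw,tuj,feqt] add [alqp,trd,xmt] -> 11 lines: wwho cmcox qhc aelx cfyf alqp trd xmt vfj xoim lwzb
Hunk 4: at line 2 remove [aelx,cfyf,alqp] add [mlrch,fpgr,wewle] -> 11 lines: wwho cmcox qhc mlrch fpgr wewle trd xmt vfj xoim lwzb
Hunk 5: at line 1 remove [cmcox,qhc,mlrch] add [tbjs,psn] -> 10 lines: wwho tbjs psn fpgr wewle trd xmt vfj xoim lwzb
Hunk 6: at line 1 remove [psn,fpgr] add [ebwg,gtqhq] -> 10 lines: wwho tbjs ebwg gtqhq wewle trd xmt vfj xoim lwzb
Hunk 7: at line 3 remove [wewle,trd,xmt] add [eeg,ixxr,tswmz] -> 10 lines: wwho tbjs ebwg gtqhq eeg ixxr tswmz vfj xoim lwzb
Final line count: 10

Answer: 10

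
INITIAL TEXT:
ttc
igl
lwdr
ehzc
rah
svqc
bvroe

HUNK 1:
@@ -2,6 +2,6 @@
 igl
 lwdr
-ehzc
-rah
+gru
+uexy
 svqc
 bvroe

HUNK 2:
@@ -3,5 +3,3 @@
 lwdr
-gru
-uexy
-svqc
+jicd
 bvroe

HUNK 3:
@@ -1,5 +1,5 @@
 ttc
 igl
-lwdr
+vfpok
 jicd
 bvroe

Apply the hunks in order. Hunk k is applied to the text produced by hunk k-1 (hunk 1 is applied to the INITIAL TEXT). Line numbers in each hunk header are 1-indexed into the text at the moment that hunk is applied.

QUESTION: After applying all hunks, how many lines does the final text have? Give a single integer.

Hunk 1: at line 2 remove [ehzc,rah] add [gru,uexy] -> 7 lines: ttc igl lwdr gru uexy svqc bvroe
Hunk 2: at line 3 remove [gru,uexy,svqc] add [jicd] -> 5 lines: ttc igl lwdr jicd bvroe
Hunk 3: at line 1 remove [lwdr] add [vfpok] -> 5 lines: ttc igl vfpok jicd bvroe
Final line count: 5

Answer: 5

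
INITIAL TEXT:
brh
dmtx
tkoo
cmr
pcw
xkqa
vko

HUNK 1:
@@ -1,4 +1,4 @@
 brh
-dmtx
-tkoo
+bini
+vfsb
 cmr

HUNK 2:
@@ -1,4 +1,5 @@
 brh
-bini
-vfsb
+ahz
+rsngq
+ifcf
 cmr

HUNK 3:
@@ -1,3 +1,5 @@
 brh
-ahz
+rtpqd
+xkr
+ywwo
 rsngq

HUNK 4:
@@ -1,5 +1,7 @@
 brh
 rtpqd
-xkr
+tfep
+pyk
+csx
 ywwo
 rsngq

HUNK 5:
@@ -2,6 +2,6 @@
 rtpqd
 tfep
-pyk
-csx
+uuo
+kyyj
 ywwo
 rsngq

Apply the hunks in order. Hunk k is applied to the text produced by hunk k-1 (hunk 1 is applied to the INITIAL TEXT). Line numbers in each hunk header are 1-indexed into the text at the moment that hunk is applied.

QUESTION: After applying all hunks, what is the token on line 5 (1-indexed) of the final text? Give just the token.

Answer: kyyj

Derivation:
Hunk 1: at line 1 remove [dmtx,tkoo] add [bini,vfsb] -> 7 lines: brh bini vfsb cmr pcw xkqa vko
Hunk 2: at line 1 remove [bini,vfsb] add [ahz,rsngq,ifcf] -> 8 lines: brh ahz rsngq ifcf cmr pcw xkqa vko
Hunk 3: at line 1 remove [ahz] add [rtpqd,xkr,ywwo] -> 10 lines: brh rtpqd xkr ywwo rsngq ifcf cmr pcw xkqa vko
Hunk 4: at line 1 remove [xkr] add [tfep,pyk,csx] -> 12 lines: brh rtpqd tfep pyk csx ywwo rsngq ifcf cmr pcw xkqa vko
Hunk 5: at line 2 remove [pyk,csx] add [uuo,kyyj] -> 12 lines: brh rtpqd tfep uuo kyyj ywwo rsngq ifcf cmr pcw xkqa vko
Final line 5: kyyj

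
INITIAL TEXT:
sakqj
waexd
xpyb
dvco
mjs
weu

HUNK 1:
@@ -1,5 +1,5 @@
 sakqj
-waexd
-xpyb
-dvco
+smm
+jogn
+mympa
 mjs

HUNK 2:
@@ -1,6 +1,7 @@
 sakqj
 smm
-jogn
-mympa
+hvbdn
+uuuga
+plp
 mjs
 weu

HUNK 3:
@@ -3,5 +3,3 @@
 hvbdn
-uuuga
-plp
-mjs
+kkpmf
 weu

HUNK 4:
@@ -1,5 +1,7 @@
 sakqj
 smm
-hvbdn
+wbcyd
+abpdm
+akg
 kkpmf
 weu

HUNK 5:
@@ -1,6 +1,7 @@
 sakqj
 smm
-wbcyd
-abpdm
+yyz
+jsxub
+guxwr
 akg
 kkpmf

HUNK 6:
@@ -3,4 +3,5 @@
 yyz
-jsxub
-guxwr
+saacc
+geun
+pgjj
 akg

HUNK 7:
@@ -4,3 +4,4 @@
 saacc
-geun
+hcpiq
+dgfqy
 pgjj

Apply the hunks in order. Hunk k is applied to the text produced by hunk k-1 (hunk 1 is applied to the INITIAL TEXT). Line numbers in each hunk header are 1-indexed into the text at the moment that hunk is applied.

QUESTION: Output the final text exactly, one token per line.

Hunk 1: at line 1 remove [waexd,xpyb,dvco] add [smm,jogn,mympa] -> 6 lines: sakqj smm jogn mympa mjs weu
Hunk 2: at line 1 remove [jogn,mympa] add [hvbdn,uuuga,plp] -> 7 lines: sakqj smm hvbdn uuuga plp mjs weu
Hunk 3: at line 3 remove [uuuga,plp,mjs] add [kkpmf] -> 5 lines: sakqj smm hvbdn kkpmf weu
Hunk 4: at line 1 remove [hvbdn] add [wbcyd,abpdm,akg] -> 7 lines: sakqj smm wbcyd abpdm akg kkpmf weu
Hunk 5: at line 1 remove [wbcyd,abpdm] add [yyz,jsxub,guxwr] -> 8 lines: sakqj smm yyz jsxub guxwr akg kkpmf weu
Hunk 6: at line 3 remove [jsxub,guxwr] add [saacc,geun,pgjj] -> 9 lines: sakqj smm yyz saacc geun pgjj akg kkpmf weu
Hunk 7: at line 4 remove [geun] add [hcpiq,dgfqy] -> 10 lines: sakqj smm yyz saacc hcpiq dgfqy pgjj akg kkpmf weu

Answer: sakqj
smm
yyz
saacc
hcpiq
dgfqy
pgjj
akg
kkpmf
weu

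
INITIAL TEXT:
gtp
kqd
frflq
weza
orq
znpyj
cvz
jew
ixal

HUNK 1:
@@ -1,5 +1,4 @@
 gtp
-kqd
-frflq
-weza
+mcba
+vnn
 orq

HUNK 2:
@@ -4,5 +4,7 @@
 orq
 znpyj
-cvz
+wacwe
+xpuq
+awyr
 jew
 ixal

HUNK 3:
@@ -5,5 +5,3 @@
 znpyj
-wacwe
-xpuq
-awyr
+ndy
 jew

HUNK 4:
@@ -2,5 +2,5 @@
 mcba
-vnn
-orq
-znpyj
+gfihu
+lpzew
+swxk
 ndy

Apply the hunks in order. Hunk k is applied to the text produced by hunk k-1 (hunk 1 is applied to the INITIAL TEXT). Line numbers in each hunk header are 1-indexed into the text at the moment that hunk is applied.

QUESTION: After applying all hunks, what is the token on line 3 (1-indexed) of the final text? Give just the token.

Answer: gfihu

Derivation:
Hunk 1: at line 1 remove [kqd,frflq,weza] add [mcba,vnn] -> 8 lines: gtp mcba vnn orq znpyj cvz jew ixal
Hunk 2: at line 4 remove [cvz] add [wacwe,xpuq,awyr] -> 10 lines: gtp mcba vnn orq znpyj wacwe xpuq awyr jew ixal
Hunk 3: at line 5 remove [wacwe,xpuq,awyr] add [ndy] -> 8 lines: gtp mcba vnn orq znpyj ndy jew ixal
Hunk 4: at line 2 remove [vnn,orq,znpyj] add [gfihu,lpzew,swxk] -> 8 lines: gtp mcba gfihu lpzew swxk ndy jew ixal
Final line 3: gfihu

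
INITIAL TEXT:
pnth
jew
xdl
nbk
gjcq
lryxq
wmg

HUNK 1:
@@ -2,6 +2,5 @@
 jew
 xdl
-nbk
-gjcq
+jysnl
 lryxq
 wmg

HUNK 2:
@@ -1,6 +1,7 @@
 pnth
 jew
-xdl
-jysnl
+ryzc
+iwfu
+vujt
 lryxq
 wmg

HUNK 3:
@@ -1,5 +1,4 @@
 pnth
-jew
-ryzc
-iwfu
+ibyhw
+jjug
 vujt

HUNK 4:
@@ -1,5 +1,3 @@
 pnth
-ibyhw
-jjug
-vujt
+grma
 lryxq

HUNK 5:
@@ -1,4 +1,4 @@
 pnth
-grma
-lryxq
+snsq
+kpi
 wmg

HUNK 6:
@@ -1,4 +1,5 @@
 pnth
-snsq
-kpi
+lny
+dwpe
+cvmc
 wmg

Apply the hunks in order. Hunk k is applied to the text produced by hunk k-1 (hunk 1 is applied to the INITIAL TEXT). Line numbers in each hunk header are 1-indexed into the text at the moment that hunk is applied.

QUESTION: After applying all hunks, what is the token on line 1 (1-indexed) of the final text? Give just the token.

Answer: pnth

Derivation:
Hunk 1: at line 2 remove [nbk,gjcq] add [jysnl] -> 6 lines: pnth jew xdl jysnl lryxq wmg
Hunk 2: at line 1 remove [xdl,jysnl] add [ryzc,iwfu,vujt] -> 7 lines: pnth jew ryzc iwfu vujt lryxq wmg
Hunk 3: at line 1 remove [jew,ryzc,iwfu] add [ibyhw,jjug] -> 6 lines: pnth ibyhw jjug vujt lryxq wmg
Hunk 4: at line 1 remove [ibyhw,jjug,vujt] add [grma] -> 4 lines: pnth grma lryxq wmg
Hunk 5: at line 1 remove [grma,lryxq] add [snsq,kpi] -> 4 lines: pnth snsq kpi wmg
Hunk 6: at line 1 remove [snsq,kpi] add [lny,dwpe,cvmc] -> 5 lines: pnth lny dwpe cvmc wmg
Final line 1: pnth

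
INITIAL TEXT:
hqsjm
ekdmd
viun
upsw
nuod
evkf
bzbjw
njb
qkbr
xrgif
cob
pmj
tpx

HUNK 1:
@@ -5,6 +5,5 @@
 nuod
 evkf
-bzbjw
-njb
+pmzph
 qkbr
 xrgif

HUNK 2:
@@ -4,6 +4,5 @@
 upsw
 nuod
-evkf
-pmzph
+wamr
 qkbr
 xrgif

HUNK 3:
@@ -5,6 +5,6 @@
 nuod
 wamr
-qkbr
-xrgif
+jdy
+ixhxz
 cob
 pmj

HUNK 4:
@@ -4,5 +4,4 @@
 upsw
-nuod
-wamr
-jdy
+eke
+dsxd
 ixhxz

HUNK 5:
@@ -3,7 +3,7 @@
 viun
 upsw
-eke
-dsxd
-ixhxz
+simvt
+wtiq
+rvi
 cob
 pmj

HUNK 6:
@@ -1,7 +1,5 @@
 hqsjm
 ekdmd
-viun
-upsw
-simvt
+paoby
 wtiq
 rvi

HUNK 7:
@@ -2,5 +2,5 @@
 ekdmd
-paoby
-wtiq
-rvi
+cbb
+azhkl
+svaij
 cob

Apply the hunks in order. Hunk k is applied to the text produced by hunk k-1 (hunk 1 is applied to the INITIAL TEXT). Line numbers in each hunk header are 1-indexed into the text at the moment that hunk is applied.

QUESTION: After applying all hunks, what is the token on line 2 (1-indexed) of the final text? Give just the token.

Hunk 1: at line 5 remove [bzbjw,njb] add [pmzph] -> 12 lines: hqsjm ekdmd viun upsw nuod evkf pmzph qkbr xrgif cob pmj tpx
Hunk 2: at line 4 remove [evkf,pmzph] add [wamr] -> 11 lines: hqsjm ekdmd viun upsw nuod wamr qkbr xrgif cob pmj tpx
Hunk 3: at line 5 remove [qkbr,xrgif] add [jdy,ixhxz] -> 11 lines: hqsjm ekdmd viun upsw nuod wamr jdy ixhxz cob pmj tpx
Hunk 4: at line 4 remove [nuod,wamr,jdy] add [eke,dsxd] -> 10 lines: hqsjm ekdmd viun upsw eke dsxd ixhxz cob pmj tpx
Hunk 5: at line 3 remove [eke,dsxd,ixhxz] add [simvt,wtiq,rvi] -> 10 lines: hqsjm ekdmd viun upsw simvt wtiq rvi cob pmj tpx
Hunk 6: at line 1 remove [viun,upsw,simvt] add [paoby] -> 8 lines: hqsjm ekdmd paoby wtiq rvi cob pmj tpx
Hunk 7: at line 2 remove [paoby,wtiq,rvi] add [cbb,azhkl,svaij] -> 8 lines: hqsjm ekdmd cbb azhkl svaij cob pmj tpx
Final line 2: ekdmd

Answer: ekdmd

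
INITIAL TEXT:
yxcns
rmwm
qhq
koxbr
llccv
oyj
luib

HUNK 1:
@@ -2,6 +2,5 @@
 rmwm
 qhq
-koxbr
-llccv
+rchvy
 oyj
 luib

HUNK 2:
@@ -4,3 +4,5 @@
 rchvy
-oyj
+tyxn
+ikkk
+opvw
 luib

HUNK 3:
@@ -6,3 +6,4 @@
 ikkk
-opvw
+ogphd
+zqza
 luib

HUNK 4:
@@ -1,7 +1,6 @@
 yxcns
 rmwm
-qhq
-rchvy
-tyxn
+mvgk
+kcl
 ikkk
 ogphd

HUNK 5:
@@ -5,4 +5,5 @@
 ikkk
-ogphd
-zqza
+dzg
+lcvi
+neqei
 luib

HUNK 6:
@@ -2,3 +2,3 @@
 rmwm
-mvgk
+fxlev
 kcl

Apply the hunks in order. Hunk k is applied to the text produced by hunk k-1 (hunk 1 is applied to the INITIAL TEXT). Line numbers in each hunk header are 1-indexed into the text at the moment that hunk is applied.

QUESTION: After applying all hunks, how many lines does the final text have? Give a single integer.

Answer: 9

Derivation:
Hunk 1: at line 2 remove [koxbr,llccv] add [rchvy] -> 6 lines: yxcns rmwm qhq rchvy oyj luib
Hunk 2: at line 4 remove [oyj] add [tyxn,ikkk,opvw] -> 8 lines: yxcns rmwm qhq rchvy tyxn ikkk opvw luib
Hunk 3: at line 6 remove [opvw] add [ogphd,zqza] -> 9 lines: yxcns rmwm qhq rchvy tyxn ikkk ogphd zqza luib
Hunk 4: at line 1 remove [qhq,rchvy,tyxn] add [mvgk,kcl] -> 8 lines: yxcns rmwm mvgk kcl ikkk ogphd zqza luib
Hunk 5: at line 5 remove [ogphd,zqza] add [dzg,lcvi,neqei] -> 9 lines: yxcns rmwm mvgk kcl ikkk dzg lcvi neqei luib
Hunk 6: at line 2 remove [mvgk] add [fxlev] -> 9 lines: yxcns rmwm fxlev kcl ikkk dzg lcvi neqei luib
Final line count: 9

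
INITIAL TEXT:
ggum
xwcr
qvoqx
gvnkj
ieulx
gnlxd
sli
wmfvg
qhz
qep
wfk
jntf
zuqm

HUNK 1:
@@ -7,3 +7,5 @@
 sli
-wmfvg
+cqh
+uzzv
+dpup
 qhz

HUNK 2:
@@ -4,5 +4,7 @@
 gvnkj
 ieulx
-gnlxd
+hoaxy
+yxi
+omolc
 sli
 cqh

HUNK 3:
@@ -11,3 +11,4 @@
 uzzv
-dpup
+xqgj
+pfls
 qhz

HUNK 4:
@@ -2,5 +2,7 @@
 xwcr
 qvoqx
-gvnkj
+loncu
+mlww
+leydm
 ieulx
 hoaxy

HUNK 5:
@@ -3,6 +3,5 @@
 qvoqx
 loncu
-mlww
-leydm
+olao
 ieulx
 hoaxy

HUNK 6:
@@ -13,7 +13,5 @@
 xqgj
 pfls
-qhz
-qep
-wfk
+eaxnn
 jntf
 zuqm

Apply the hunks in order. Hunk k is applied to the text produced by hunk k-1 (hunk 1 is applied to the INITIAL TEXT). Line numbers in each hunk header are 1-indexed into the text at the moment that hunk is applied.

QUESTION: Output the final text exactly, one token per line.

Hunk 1: at line 7 remove [wmfvg] add [cqh,uzzv,dpup] -> 15 lines: ggum xwcr qvoqx gvnkj ieulx gnlxd sli cqh uzzv dpup qhz qep wfk jntf zuqm
Hunk 2: at line 4 remove [gnlxd] add [hoaxy,yxi,omolc] -> 17 lines: ggum xwcr qvoqx gvnkj ieulx hoaxy yxi omolc sli cqh uzzv dpup qhz qep wfk jntf zuqm
Hunk 3: at line 11 remove [dpup] add [xqgj,pfls] -> 18 lines: ggum xwcr qvoqx gvnkj ieulx hoaxy yxi omolc sli cqh uzzv xqgj pfls qhz qep wfk jntf zuqm
Hunk 4: at line 2 remove [gvnkj] add [loncu,mlww,leydm] -> 20 lines: ggum xwcr qvoqx loncu mlww leydm ieulx hoaxy yxi omolc sli cqh uzzv xqgj pfls qhz qep wfk jntf zuqm
Hunk 5: at line 3 remove [mlww,leydm] add [olao] -> 19 lines: ggum xwcr qvoqx loncu olao ieulx hoaxy yxi omolc sli cqh uzzv xqgj pfls qhz qep wfk jntf zuqm
Hunk 6: at line 13 remove [qhz,qep,wfk] add [eaxnn] -> 17 lines: ggum xwcr qvoqx loncu olao ieulx hoaxy yxi omolc sli cqh uzzv xqgj pfls eaxnn jntf zuqm

Answer: ggum
xwcr
qvoqx
loncu
olao
ieulx
hoaxy
yxi
omolc
sli
cqh
uzzv
xqgj
pfls
eaxnn
jntf
zuqm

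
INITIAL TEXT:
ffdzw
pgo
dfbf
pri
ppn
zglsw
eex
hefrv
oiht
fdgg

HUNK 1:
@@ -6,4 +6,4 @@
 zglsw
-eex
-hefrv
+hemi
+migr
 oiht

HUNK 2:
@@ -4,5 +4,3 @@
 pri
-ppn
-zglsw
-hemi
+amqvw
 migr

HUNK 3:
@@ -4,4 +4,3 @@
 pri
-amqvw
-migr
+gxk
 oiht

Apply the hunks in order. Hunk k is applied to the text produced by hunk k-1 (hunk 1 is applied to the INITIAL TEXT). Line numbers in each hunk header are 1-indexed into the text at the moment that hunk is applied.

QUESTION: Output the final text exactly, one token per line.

Answer: ffdzw
pgo
dfbf
pri
gxk
oiht
fdgg

Derivation:
Hunk 1: at line 6 remove [eex,hefrv] add [hemi,migr] -> 10 lines: ffdzw pgo dfbf pri ppn zglsw hemi migr oiht fdgg
Hunk 2: at line 4 remove [ppn,zglsw,hemi] add [amqvw] -> 8 lines: ffdzw pgo dfbf pri amqvw migr oiht fdgg
Hunk 3: at line 4 remove [amqvw,migr] add [gxk] -> 7 lines: ffdzw pgo dfbf pri gxk oiht fdgg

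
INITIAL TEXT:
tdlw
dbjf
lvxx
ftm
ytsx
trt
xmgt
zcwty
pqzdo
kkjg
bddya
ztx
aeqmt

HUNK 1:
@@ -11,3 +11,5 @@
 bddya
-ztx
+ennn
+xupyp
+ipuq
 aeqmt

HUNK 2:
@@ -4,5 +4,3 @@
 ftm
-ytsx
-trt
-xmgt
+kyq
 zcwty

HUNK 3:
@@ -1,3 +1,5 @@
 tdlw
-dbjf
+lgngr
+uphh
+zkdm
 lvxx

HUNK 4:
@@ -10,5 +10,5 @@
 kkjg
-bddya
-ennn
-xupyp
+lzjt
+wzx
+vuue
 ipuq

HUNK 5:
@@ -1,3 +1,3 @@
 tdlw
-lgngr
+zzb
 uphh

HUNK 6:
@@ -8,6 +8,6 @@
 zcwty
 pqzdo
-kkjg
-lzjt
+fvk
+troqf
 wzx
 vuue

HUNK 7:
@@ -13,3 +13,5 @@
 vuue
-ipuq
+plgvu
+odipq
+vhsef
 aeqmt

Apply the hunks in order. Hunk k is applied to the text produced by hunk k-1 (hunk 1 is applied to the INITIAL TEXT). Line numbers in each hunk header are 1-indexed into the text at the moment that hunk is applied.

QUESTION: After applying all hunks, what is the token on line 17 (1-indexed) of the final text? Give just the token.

Hunk 1: at line 11 remove [ztx] add [ennn,xupyp,ipuq] -> 15 lines: tdlw dbjf lvxx ftm ytsx trt xmgt zcwty pqzdo kkjg bddya ennn xupyp ipuq aeqmt
Hunk 2: at line 4 remove [ytsx,trt,xmgt] add [kyq] -> 13 lines: tdlw dbjf lvxx ftm kyq zcwty pqzdo kkjg bddya ennn xupyp ipuq aeqmt
Hunk 3: at line 1 remove [dbjf] add [lgngr,uphh,zkdm] -> 15 lines: tdlw lgngr uphh zkdm lvxx ftm kyq zcwty pqzdo kkjg bddya ennn xupyp ipuq aeqmt
Hunk 4: at line 10 remove [bddya,ennn,xupyp] add [lzjt,wzx,vuue] -> 15 lines: tdlw lgngr uphh zkdm lvxx ftm kyq zcwty pqzdo kkjg lzjt wzx vuue ipuq aeqmt
Hunk 5: at line 1 remove [lgngr] add [zzb] -> 15 lines: tdlw zzb uphh zkdm lvxx ftm kyq zcwty pqzdo kkjg lzjt wzx vuue ipuq aeqmt
Hunk 6: at line 8 remove [kkjg,lzjt] add [fvk,troqf] -> 15 lines: tdlw zzb uphh zkdm lvxx ftm kyq zcwty pqzdo fvk troqf wzx vuue ipuq aeqmt
Hunk 7: at line 13 remove [ipuq] add [plgvu,odipq,vhsef] -> 17 lines: tdlw zzb uphh zkdm lvxx ftm kyq zcwty pqzdo fvk troqf wzx vuue plgvu odipq vhsef aeqmt
Final line 17: aeqmt

Answer: aeqmt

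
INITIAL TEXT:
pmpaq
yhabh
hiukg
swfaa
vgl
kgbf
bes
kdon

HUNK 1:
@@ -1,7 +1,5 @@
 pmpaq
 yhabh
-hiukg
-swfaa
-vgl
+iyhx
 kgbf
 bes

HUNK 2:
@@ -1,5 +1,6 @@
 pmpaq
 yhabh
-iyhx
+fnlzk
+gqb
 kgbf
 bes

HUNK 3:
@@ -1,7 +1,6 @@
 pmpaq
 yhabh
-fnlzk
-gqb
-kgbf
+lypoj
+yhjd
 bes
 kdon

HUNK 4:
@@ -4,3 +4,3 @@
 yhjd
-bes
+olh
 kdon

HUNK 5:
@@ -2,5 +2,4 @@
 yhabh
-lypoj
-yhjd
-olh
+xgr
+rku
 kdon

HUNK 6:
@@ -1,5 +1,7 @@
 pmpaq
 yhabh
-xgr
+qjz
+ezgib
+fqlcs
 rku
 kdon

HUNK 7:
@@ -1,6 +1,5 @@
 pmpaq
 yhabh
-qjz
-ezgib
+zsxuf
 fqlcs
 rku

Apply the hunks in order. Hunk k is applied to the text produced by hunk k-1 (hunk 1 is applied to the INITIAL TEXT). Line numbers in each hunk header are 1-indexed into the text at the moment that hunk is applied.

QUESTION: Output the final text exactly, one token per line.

Answer: pmpaq
yhabh
zsxuf
fqlcs
rku
kdon

Derivation:
Hunk 1: at line 1 remove [hiukg,swfaa,vgl] add [iyhx] -> 6 lines: pmpaq yhabh iyhx kgbf bes kdon
Hunk 2: at line 1 remove [iyhx] add [fnlzk,gqb] -> 7 lines: pmpaq yhabh fnlzk gqb kgbf bes kdon
Hunk 3: at line 1 remove [fnlzk,gqb,kgbf] add [lypoj,yhjd] -> 6 lines: pmpaq yhabh lypoj yhjd bes kdon
Hunk 4: at line 4 remove [bes] add [olh] -> 6 lines: pmpaq yhabh lypoj yhjd olh kdon
Hunk 5: at line 2 remove [lypoj,yhjd,olh] add [xgr,rku] -> 5 lines: pmpaq yhabh xgr rku kdon
Hunk 6: at line 1 remove [xgr] add [qjz,ezgib,fqlcs] -> 7 lines: pmpaq yhabh qjz ezgib fqlcs rku kdon
Hunk 7: at line 1 remove [qjz,ezgib] add [zsxuf] -> 6 lines: pmpaq yhabh zsxuf fqlcs rku kdon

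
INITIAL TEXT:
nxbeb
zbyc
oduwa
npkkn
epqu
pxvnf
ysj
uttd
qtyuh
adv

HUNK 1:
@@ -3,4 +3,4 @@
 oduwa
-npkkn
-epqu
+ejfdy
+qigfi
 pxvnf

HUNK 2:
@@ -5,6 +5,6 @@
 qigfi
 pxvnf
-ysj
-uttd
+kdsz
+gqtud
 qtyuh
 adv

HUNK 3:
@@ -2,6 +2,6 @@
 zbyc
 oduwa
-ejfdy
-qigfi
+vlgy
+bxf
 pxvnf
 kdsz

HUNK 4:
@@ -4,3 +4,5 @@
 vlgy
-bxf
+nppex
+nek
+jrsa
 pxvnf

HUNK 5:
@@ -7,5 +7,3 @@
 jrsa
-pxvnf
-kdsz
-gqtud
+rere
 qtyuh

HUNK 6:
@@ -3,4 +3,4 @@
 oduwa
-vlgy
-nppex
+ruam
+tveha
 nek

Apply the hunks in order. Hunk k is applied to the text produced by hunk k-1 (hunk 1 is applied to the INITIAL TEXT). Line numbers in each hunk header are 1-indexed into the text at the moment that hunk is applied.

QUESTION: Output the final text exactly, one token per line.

Answer: nxbeb
zbyc
oduwa
ruam
tveha
nek
jrsa
rere
qtyuh
adv

Derivation:
Hunk 1: at line 3 remove [npkkn,epqu] add [ejfdy,qigfi] -> 10 lines: nxbeb zbyc oduwa ejfdy qigfi pxvnf ysj uttd qtyuh adv
Hunk 2: at line 5 remove [ysj,uttd] add [kdsz,gqtud] -> 10 lines: nxbeb zbyc oduwa ejfdy qigfi pxvnf kdsz gqtud qtyuh adv
Hunk 3: at line 2 remove [ejfdy,qigfi] add [vlgy,bxf] -> 10 lines: nxbeb zbyc oduwa vlgy bxf pxvnf kdsz gqtud qtyuh adv
Hunk 4: at line 4 remove [bxf] add [nppex,nek,jrsa] -> 12 lines: nxbeb zbyc oduwa vlgy nppex nek jrsa pxvnf kdsz gqtud qtyuh adv
Hunk 5: at line 7 remove [pxvnf,kdsz,gqtud] add [rere] -> 10 lines: nxbeb zbyc oduwa vlgy nppex nek jrsa rere qtyuh adv
Hunk 6: at line 3 remove [vlgy,nppex] add [ruam,tveha] -> 10 lines: nxbeb zbyc oduwa ruam tveha nek jrsa rere qtyuh adv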